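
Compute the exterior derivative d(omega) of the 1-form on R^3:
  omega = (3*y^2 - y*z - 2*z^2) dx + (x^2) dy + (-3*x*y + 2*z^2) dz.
d(omega) = (2*x - 6*y + z) dx ∧ dy + (-2*y + 4*z) dx ∧ dz + (-3*x) dy ∧ dz

For a 1-form omega = sum_i f_i dx_i, the exterior derivative is
  d(omega) = sum_{i < j} (∂f_j/∂x_i - ∂f_i/∂x_j) dx_i ∧ dx_j.
  coefficient of dx ∧ dy: ∂f_2/∂x - ∂f_1/∂y = ∂(x^2)/∂x - ∂(3*y^2 - y*z - 2*z^2)/∂y = 2*x - 6*y + z
  coefficient of dx ∧ dz: ∂f_3/∂x - ∂f_1/∂z = ∂(-3*x*y + 2*z^2)/∂x - ∂(3*y^2 - y*z - 2*z^2)/∂z = -2*y + 4*z
  coefficient of dy ∧ dz: ∂f_3/∂y - ∂f_2/∂z = ∂(-3*x*y + 2*z^2)/∂y - ∂(x^2)/∂z = -3*x
Assembling: d(omega) = (2*x - 6*y + z) dx ∧ dy + (-2*y + 4*z) dx ∧ dz + (-3*x) dy ∧ dz.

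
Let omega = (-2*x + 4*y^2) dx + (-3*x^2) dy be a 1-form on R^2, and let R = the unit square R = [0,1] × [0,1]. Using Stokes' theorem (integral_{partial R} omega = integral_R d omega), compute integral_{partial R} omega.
integral_(partial R) omega = -7

Stokes: integral_partial_R omega = integral_R d omega with d omega = (∂Q/∂x - ∂P/∂y) dx ∧ dy.
  ∂Q/∂x = -6*x
  ∂P/∂y = 8*y
  integrand = ∂Q/∂x - ∂P/∂y = -6*x - 8*y.
Integrating over R: integral_0^1 integral_0^1 (-6*x - 8*y) dx dy = -7.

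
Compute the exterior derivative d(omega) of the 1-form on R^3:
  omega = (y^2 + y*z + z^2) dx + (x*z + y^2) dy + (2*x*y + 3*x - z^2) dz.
d(omega) = (-2*y) dx ∧ dy + (y - 2*z + 3) dx ∧ dz + (x) dy ∧ dz

For a 1-form omega = sum_i f_i dx_i, the exterior derivative is
  d(omega) = sum_{i < j} (∂f_j/∂x_i - ∂f_i/∂x_j) dx_i ∧ dx_j.
  coefficient of dx ∧ dy: ∂f_2/∂x - ∂f_1/∂y = ∂(x*z + y^2)/∂x - ∂(y^2 + y*z + z^2)/∂y = -2*y
  coefficient of dx ∧ dz: ∂f_3/∂x - ∂f_1/∂z = ∂(2*x*y + 3*x - z^2)/∂x - ∂(y^2 + y*z + z^2)/∂z = y - 2*z + 3
  coefficient of dy ∧ dz: ∂f_3/∂y - ∂f_2/∂z = ∂(2*x*y + 3*x - z^2)/∂y - ∂(x*z + y^2)/∂z = x
Assembling: d(omega) = (-2*y) dx ∧ dy + (y - 2*z + 3) dx ∧ dz + (x) dy ∧ dz.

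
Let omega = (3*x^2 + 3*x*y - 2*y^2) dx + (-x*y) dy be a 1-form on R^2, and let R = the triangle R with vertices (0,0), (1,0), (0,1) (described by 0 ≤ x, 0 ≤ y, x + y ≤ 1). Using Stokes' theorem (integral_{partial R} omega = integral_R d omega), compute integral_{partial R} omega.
integral_(partial R) omega = 0

Stokes: integral_partial_R omega = integral_R d omega with d omega = (∂Q/∂x - ∂P/∂y) dx ∧ dy.
  ∂Q/∂x = -y
  ∂P/∂y = 3*x - 4*y
  integrand = ∂Q/∂x - ∂P/∂y = -3*x + 3*y.
Integrating over R: integral_0^1 integral_0^{1-x} (-3*x + 3*y) dy dx = 0.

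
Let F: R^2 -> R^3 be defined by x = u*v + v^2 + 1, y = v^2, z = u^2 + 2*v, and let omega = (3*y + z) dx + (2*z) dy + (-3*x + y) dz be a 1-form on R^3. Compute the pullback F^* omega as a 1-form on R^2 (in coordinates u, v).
F^* omega = (-5*u^2*v - 4*u*v^2 - 6*u + 3*v^3 + 2*v^2) du + (u^3 + 6*u^2*v + 3*u*v^2 - 4*u*v + 6*v^3 + 8*v^2 - 6) dv

Using F^*(f dg) = (f ∘ F) d(g ∘ F), substitute each coordinate x_i by F_i(u, v) in f_i, and replace dx_i by d F_i = (∂F_i/∂u) du + (∂F_i/∂v) dv.
  For the x component: f_1(F) = u^2 + 3*v^2 + 2*v; d F_1 = (v) du + (u + 2*v) dv
  For the y component: f_2(F) = 2*u^2 + 4*v; d F_2 = (0) du + (2*v) dv
  For the z component: f_3(F) = -3*u*v - 2*v^2 - 3; d F_3 = (2*u) du + (2) dv
Combining and collecting du, dv coefficients:
  coeff of du: -5*u^2*v - 4*u*v^2 - 6*u + 3*v^3 + 2*v^2
  coeff of dv: u^3 + 6*u^2*v + 3*u*v^2 - 4*u*v + 6*v^3 + 8*v^2 - 6
F^* omega = (-5*u^2*v - 4*u*v^2 - 6*u + 3*v^3 + 2*v^2) du + (u^3 + 6*u^2*v + 3*u*v^2 - 4*u*v + 6*v^3 + 8*v^2 - 6) dv.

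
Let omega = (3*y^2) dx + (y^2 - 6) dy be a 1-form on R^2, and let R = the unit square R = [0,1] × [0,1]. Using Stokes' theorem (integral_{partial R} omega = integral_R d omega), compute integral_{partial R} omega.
integral_(partial R) omega = -3

Stokes: integral_partial_R omega = integral_R d omega with d omega = (∂Q/∂x - ∂P/∂y) dx ∧ dy.
  ∂Q/∂x = 0
  ∂P/∂y = 6*y
  integrand = ∂Q/∂x - ∂P/∂y = -6*y.
Integrating over R: integral_0^1 integral_0^1 (-6*y) dx dy = -3.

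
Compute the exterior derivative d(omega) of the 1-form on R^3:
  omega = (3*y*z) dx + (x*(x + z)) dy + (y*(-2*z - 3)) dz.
d(omega) = (2*x - 2*z) dx ∧ dy + (-3*y) dx ∧ dz + (-x - 2*z - 3) dy ∧ dz

For a 1-form omega = sum_i f_i dx_i, the exterior derivative is
  d(omega) = sum_{i < j} (∂f_j/∂x_i - ∂f_i/∂x_j) dx_i ∧ dx_j.
  coefficient of dx ∧ dy: ∂f_2/∂x - ∂f_1/∂y = ∂(x*(x + z))/∂x - ∂(3*y*z)/∂y = 2*x - 2*z
  coefficient of dx ∧ dz: ∂f_3/∂x - ∂f_1/∂z = ∂(y*(-2*z - 3))/∂x - ∂(3*y*z)/∂z = -3*y
  coefficient of dy ∧ dz: ∂f_3/∂y - ∂f_2/∂z = ∂(y*(-2*z - 3))/∂y - ∂(x*(x + z))/∂z = -x - 2*z - 3
Assembling: d(omega) = (2*x - 2*z) dx ∧ dy + (-3*y) dx ∧ dz + (-x - 2*z - 3) dy ∧ dz.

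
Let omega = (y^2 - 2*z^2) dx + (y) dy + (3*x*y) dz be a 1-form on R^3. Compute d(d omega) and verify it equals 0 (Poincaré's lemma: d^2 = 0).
d(d omega) = 0

Step 1: d omega = sum_{i<j} (∂f_j/∂x_i - ∂f_i/∂x_j) dx_i ∧ dx_j:
  coeff of dx ∧ dy: -2*y
  coeff of dx ∧ dz: 3*y + 4*z
  coeff of dy ∧ dz: 3*x
Step 2: Apply d again to each 2-form coefficient. The only possible 3-form in R^3 is dx ∧ dy ∧ dz, with coefficient
  ∂(coeff of dy∧dz)/∂x - ∂(coeff of dx∧dz)/∂y + ∂(coeff of dx∧dy)/∂z
  = ∂/∂x (3*x) - ∂/∂y (3*y + 4*z) + ∂/∂z (-2*y).
Each of these terms simplifies to sums of mixed partials that cancel in pairs. The result is 0 (by equality of mixed partials for smooth functions — Schwarz / Clairaut).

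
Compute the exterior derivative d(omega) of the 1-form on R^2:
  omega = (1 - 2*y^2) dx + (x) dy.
d(omega) = (4*y + 1) dx ∧ dy

For a 1-form omega = sum_i f_i dx_i, the exterior derivative is
  d(omega) = sum_{i < j} (∂f_j/∂x_i - ∂f_i/∂x_j) dx_i ∧ dx_j.
  coefficient of dx ∧ dy: ∂f_2/∂x - ∂f_1/∂y = ∂(x)/∂x - ∂(1 - 2*y^2)/∂y = 4*y + 1
Assembling: d(omega) = (4*y + 1) dx ∧ dy.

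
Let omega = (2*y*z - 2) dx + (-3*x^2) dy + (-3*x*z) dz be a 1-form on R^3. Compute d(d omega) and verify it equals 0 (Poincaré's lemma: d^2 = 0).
d(d omega) = 0

Step 1: d omega = sum_{i<j} (∂f_j/∂x_i - ∂f_i/∂x_j) dx_i ∧ dx_j:
  coeff of dx ∧ dy: -6*x - 2*z
  coeff of dx ∧ dz: -2*y - 3*z
  coeff of dy ∧ dz: 0
Step 2: Apply d again to each 2-form coefficient. The only possible 3-form in R^3 is dx ∧ dy ∧ dz, with coefficient
  ∂(coeff of dy∧dz)/∂x - ∂(coeff of dx∧dz)/∂y + ∂(coeff of dx∧dy)/∂z
  = ∂/∂x (0) - ∂/∂y (-2*y - 3*z) + ∂/∂z (-6*x - 2*z).
Each of these terms simplifies to sums of mixed partials that cancel in pairs. The result is 0 (by equality of mixed partials for smooth functions — Schwarz / Clairaut).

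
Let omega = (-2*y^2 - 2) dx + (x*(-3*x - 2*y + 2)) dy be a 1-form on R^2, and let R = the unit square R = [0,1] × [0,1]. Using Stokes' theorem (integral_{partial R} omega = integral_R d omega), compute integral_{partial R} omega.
integral_(partial R) omega = 0

Stokes: integral_partial_R omega = integral_R d omega with d omega = (∂Q/∂x - ∂P/∂y) dx ∧ dy.
  ∂Q/∂x = -6*x - 2*y + 2
  ∂P/∂y = -4*y
  integrand = ∂Q/∂x - ∂P/∂y = -6*x + 2*y + 2.
Integrating over R: integral_0^1 integral_0^1 (-6*x + 2*y + 2) dx dy = 0.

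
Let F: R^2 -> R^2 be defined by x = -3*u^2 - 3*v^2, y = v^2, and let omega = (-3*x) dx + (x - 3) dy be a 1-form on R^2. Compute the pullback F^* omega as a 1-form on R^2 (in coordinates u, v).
F^* omega = (54*u*(-u^2 - v^2)) du + (6*v*(-10*u^2 - 10*v^2 - 1)) dv

Using F^*(f dg) = (f ∘ F) d(g ∘ F), substitute each coordinate x_i by F_i(u, v) in f_i, and replace dx_i by d F_i = (∂F_i/∂u) du + (∂F_i/∂v) dv.
  For the x component: f_1(F) = 9*u^2 + 9*v^2; d F_1 = (-6*u) du + (-6*v) dv
  For the y component: f_2(F) = -3*u^2 - 3*v^2 - 3; d F_2 = (0) du + (2*v) dv
Combining and collecting du, dv coefficients:
  coeff of du: 54*u*(-u^2 - v^2)
  coeff of dv: 6*v*(-10*u^2 - 10*v^2 - 1)
F^* omega = (54*u*(-u^2 - v^2)) du + (6*v*(-10*u^2 - 10*v^2 - 1)) dv.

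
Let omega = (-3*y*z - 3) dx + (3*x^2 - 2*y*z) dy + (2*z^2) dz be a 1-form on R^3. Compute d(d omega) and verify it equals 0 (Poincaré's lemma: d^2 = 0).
d(d omega) = 0

Step 1: d omega = sum_{i<j} (∂f_j/∂x_i - ∂f_i/∂x_j) dx_i ∧ dx_j:
  coeff of dx ∧ dy: 6*x + 3*z
  coeff of dx ∧ dz: 3*y
  coeff of dy ∧ dz: 2*y
Step 2: Apply d again to each 2-form coefficient. The only possible 3-form in R^3 is dx ∧ dy ∧ dz, with coefficient
  ∂(coeff of dy∧dz)/∂x - ∂(coeff of dx∧dz)/∂y + ∂(coeff of dx∧dy)/∂z
  = ∂/∂x (2*y) - ∂/∂y (3*y) + ∂/∂z (6*x + 3*z).
Each of these terms simplifies to sums of mixed partials that cancel in pairs. The result is 0 (by equality of mixed partials for smooth functions — Schwarz / Clairaut).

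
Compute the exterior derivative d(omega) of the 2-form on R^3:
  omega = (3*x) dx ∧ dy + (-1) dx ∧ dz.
d(omega) = 0

For a 2-form omega = sum_{i<j} g_{ij} dx_i ∧ dx_j, the exterior derivative is
  d(omega) = sum_{i<j} d(g_{ij}) ∧ dx_i ∧ dx_j = sum_{i<j, k} (∂g_{ij}/∂x_k) dx_k ∧ dx_i ∧ dx_j.
Expand each term, using dx_k ∧ dx_i ∧ dx_j = sgn(permutation) dx_{(a)} ∧ dx_{(b)} ∧ dx_{(c)} with (a < b < c) sorted:

Collecting like 3-forms: d(omega) = 0.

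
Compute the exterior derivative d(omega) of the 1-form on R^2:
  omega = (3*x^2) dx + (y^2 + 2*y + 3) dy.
d(omega) = 0

For a 1-form omega = sum_i f_i dx_i, the exterior derivative is
  d(omega) = sum_{i < j} (∂f_j/∂x_i - ∂f_i/∂x_j) dx_i ∧ dx_j.

Assembling: d(omega) = 0.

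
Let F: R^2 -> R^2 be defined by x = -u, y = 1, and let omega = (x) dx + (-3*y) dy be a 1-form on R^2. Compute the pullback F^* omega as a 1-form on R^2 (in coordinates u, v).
F^* omega = (u) du

Using F^*(f dg) = (f ∘ F) d(g ∘ F), substitute each coordinate x_i by F_i(u, v) in f_i, and replace dx_i by d F_i = (∂F_i/∂u) du + (∂F_i/∂v) dv.
  For the x component: f_1(F) = -u; d F_1 = (-1) du + (0) dv
  For the y component: f_2(F) = -3; d F_2 = (0) du + (0) dv
Combining and collecting du, dv coefficients:
  coeff of du: u
  coeff of dv: 0
F^* omega = (u) du.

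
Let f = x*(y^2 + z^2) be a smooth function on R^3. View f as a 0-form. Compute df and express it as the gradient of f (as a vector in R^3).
df = (y^2 + z^2) dx + (2*x*y) dy + (2*x*z) dz; grad f = (y^2 + z^2, 2*x*y, 2*x*z)

For a 0-form f, d f = (∂f/∂x) dx + (∂f/∂y) dy + (∂f/∂z) dz. The components of the vector representation are exactly the entries of grad f in Cartesian coordinates:
  ∂f/∂x = y^2 + z^2
  ∂f/∂y = 2*x*y
  ∂f/∂z = 2*x*z.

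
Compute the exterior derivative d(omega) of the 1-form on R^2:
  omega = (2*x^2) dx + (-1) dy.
d(omega) = 0

For a 1-form omega = sum_i f_i dx_i, the exterior derivative is
  d(omega) = sum_{i < j} (∂f_j/∂x_i - ∂f_i/∂x_j) dx_i ∧ dx_j.

Assembling: d(omega) = 0.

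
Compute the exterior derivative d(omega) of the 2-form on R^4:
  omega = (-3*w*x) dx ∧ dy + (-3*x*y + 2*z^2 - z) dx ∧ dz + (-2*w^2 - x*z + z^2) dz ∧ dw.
d(omega) = (-3*x) dx ∧ dy ∧ dw + (3*x) dx ∧ dy ∧ dz + (-z) dx ∧ dz ∧ dw

For a 2-form omega = sum_{i<j} g_{ij} dx_i ∧ dx_j, the exterior derivative is
  d(omega) = sum_{i<j} d(g_{ij}) ∧ dx_i ∧ dx_j = sum_{i<j, k} (∂g_{ij}/∂x_k) dx_k ∧ dx_i ∧ dx_j.
Expand each term, using dx_k ∧ dx_i ∧ dx_j = sgn(permutation) dx_{(a)} ∧ dx_{(b)} ∧ dx_{(c)} with (a < b < c) sorted:
  d(-3*w*x) includes (∂/∂w)(-3*w*x) dw = (-3*x) dw, which multiplied by dx ∧ dy gives (-3*x) dx ∧ dy ∧ dw
  d(-3*x*y + 2*z^2 - z) includes (∂/∂y)(-3*x*y + 2*z^2 - z) dy = (-3*x) dy, which multiplied by dx ∧ dz gives (3*x) dx ∧ dy ∧ dz
  d(-2*w^2 - x*z + z^2) includes (∂/∂x)(-2*w^2 - x*z + z^2) dx = (-z) dx, which multiplied by dz ∧ dw gives (-z) dx ∧ dz ∧ dw
Collecting like 3-forms: d(omega) = (-3*x) dx ∧ dy ∧ dw + (3*x) dx ∧ dy ∧ dz + (-z) dx ∧ dz ∧ dw.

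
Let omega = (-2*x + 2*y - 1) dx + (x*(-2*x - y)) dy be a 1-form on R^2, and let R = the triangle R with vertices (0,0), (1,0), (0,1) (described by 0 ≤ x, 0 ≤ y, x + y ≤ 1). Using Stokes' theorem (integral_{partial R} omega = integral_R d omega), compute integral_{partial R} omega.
integral_(partial R) omega = -11/6

Stokes: integral_partial_R omega = integral_R d omega with d omega = (∂Q/∂x - ∂P/∂y) dx ∧ dy.
  ∂Q/∂x = -4*x - y
  ∂P/∂y = 2
  integrand = ∂Q/∂x - ∂P/∂y = -4*x - y - 2.
Integrating over R: integral_0^1 integral_0^{1-x} (-4*x - y - 2) dy dx = -11/6.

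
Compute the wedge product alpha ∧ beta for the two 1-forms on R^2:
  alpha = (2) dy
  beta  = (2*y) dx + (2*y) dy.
alpha ∧ beta = (-4*y) dx ∧ dy

Distribute the wedge, using dx_i ∧ dx_j = -dx_j ∧ dx_i and dx_i ∧ dx_i = 0. For each pair (i, j) with i < j, the coefficient of dx_i ∧ dx_j in alpha ∧ beta is (alpha_i * beta_j - alpha_j * beta_i). Collecting: alpha ∧ beta = (-4*y) dx ∧ dy.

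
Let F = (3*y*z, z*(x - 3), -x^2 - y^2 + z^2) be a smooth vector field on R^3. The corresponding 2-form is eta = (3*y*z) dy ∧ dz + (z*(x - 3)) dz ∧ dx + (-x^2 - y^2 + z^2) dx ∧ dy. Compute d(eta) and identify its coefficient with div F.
d(eta) = (2*z) dx ∧ dy ∧ dz; div F = 2*z

For a 2-form in R^3 of the form above, applying d gives a 3-form with coefficient ∂P/∂x + ∂Q/∂y + ∂R/∂z:
  ∂P/∂x = 0
  ∂Q/∂y = 0
  ∂R/∂z = 2*z
Sum = 2*z, which is exactly div F.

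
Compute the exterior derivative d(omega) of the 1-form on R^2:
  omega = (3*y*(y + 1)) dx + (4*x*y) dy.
d(omega) = (-2*y - 3) dx ∧ dy

For a 1-form omega = sum_i f_i dx_i, the exterior derivative is
  d(omega) = sum_{i < j} (∂f_j/∂x_i - ∂f_i/∂x_j) dx_i ∧ dx_j.
  coefficient of dx ∧ dy: ∂f_2/∂x - ∂f_1/∂y = ∂(4*x*y)/∂x - ∂(3*y*(y + 1))/∂y = -2*y - 3
Assembling: d(omega) = (-2*y - 3) dx ∧ dy.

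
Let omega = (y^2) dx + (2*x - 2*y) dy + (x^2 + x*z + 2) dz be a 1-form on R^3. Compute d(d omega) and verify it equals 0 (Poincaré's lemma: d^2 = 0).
d(d omega) = 0

Step 1: d omega = sum_{i<j} (∂f_j/∂x_i - ∂f_i/∂x_j) dx_i ∧ dx_j:
  coeff of dx ∧ dy: 2 - 2*y
  coeff of dx ∧ dz: 2*x + z
  coeff of dy ∧ dz: 0
Step 2: Apply d again to each 2-form coefficient. The only possible 3-form in R^3 is dx ∧ dy ∧ dz, with coefficient
  ∂(coeff of dy∧dz)/∂x - ∂(coeff of dx∧dz)/∂y + ∂(coeff of dx∧dy)/∂z
  = ∂/∂x (0) - ∂/∂y (2*x + z) + ∂/∂z (2 - 2*y).
Each of these terms simplifies to sums of mixed partials that cancel in pairs. The result is 0 (by equality of mixed partials for smooth functions — Schwarz / Clairaut).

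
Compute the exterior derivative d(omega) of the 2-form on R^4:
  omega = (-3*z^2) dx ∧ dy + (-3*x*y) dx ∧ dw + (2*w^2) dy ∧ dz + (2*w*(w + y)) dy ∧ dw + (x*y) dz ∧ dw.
d(omega) = (-6*z) dx ∧ dy ∧ dz + (3*x) dx ∧ dy ∧ dw + (4*w + x) dy ∧ dz ∧ dw + (y) dx ∧ dz ∧ dw

For a 2-form omega = sum_{i<j} g_{ij} dx_i ∧ dx_j, the exterior derivative is
  d(omega) = sum_{i<j} d(g_{ij}) ∧ dx_i ∧ dx_j = sum_{i<j, k} (∂g_{ij}/∂x_k) dx_k ∧ dx_i ∧ dx_j.
Expand each term, using dx_k ∧ dx_i ∧ dx_j = sgn(permutation) dx_{(a)} ∧ dx_{(b)} ∧ dx_{(c)} with (a < b < c) sorted:
  d(-3*z^2) includes (∂/∂z)(-3*z^2) dz = (-6*z) dz, which multiplied by dx ∧ dy gives (-6*z) dx ∧ dy ∧ dz
  d(-3*x*y) includes (∂/∂y)(-3*x*y) dy = (-3*x) dy, which multiplied by dx ∧ dw gives (3*x) dx ∧ dy ∧ dw
  d(2*w^2) includes (∂/∂w)(2*w^2) dw = (4*w) dw, which multiplied by dy ∧ dz gives (4*w) dy ∧ dz ∧ dw
  d(x*y) includes (∂/∂x)(x*y) dx = (y) dx, which multiplied by dz ∧ dw gives (y) dx ∧ dz ∧ dw
  d(x*y) includes (∂/∂y)(x*y) dy = (x) dy, which multiplied by dz ∧ dw gives (x) dy ∧ dz ∧ dw
Collecting like 3-forms: d(omega) = (-6*z) dx ∧ dy ∧ dz + (3*x) dx ∧ dy ∧ dw + (4*w + x) dy ∧ dz ∧ dw + (y) dx ∧ dz ∧ dw.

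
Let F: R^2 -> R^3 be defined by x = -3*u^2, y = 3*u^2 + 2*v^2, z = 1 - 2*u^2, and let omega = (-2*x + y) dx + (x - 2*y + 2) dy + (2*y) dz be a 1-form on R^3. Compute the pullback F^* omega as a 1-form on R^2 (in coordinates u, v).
F^* omega = (4*u*(-33*u^2 - 13*v^2 + 3)) du + (4*v*(-9*u^2 - 4*v^2 + 2)) dv

Using F^*(f dg) = (f ∘ F) d(g ∘ F), substitute each coordinate x_i by F_i(u, v) in f_i, and replace dx_i by d F_i = (∂F_i/∂u) du + (∂F_i/∂v) dv.
  For the x component: f_1(F) = 9*u^2 + 2*v^2; d F_1 = (-6*u) du + (0) dv
  For the y component: f_2(F) = -9*u^2 - 4*v^2 + 2; d F_2 = (6*u) du + (4*v) dv
  For the z component: f_3(F) = 6*u^2 + 4*v^2; d F_3 = (-4*u) du + (0) dv
Combining and collecting du, dv coefficients:
  coeff of du: 4*u*(-33*u^2 - 13*v^2 + 3)
  coeff of dv: 4*v*(-9*u^2 - 4*v^2 + 2)
F^* omega = (4*u*(-33*u^2 - 13*v^2 + 3)) du + (4*v*(-9*u^2 - 4*v^2 + 2)) dv.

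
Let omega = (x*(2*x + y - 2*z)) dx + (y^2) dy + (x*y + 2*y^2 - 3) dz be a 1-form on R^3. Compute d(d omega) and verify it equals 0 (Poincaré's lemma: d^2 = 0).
d(d omega) = 0

Step 1: d omega = sum_{i<j} (∂f_j/∂x_i - ∂f_i/∂x_j) dx_i ∧ dx_j:
  coeff of dx ∧ dy: -x
  coeff of dx ∧ dz: 2*x + y
  coeff of dy ∧ dz: x + 4*y
Step 2: Apply d again to each 2-form coefficient. The only possible 3-form in R^3 is dx ∧ dy ∧ dz, with coefficient
  ∂(coeff of dy∧dz)/∂x - ∂(coeff of dx∧dz)/∂y + ∂(coeff of dx∧dy)/∂z
  = ∂/∂x (x + 4*y) - ∂/∂y (2*x + y) + ∂/∂z (-x).
Each of these terms simplifies to sums of mixed partials that cancel in pairs. The result is 0 (by equality of mixed partials for smooth functions — Schwarz / Clairaut).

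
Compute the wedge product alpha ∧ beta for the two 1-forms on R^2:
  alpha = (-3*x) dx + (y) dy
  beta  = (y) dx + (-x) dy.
alpha ∧ beta = (3*x^2 - y^2) dx ∧ dy

Distribute the wedge, using dx_i ∧ dx_j = -dx_j ∧ dx_i and dx_i ∧ dx_i = 0. For each pair (i, j) with i < j, the coefficient of dx_i ∧ dx_j in alpha ∧ beta is (alpha_i * beta_j - alpha_j * beta_i). Collecting: alpha ∧ beta = (3*x^2 - y^2) dx ∧ dy.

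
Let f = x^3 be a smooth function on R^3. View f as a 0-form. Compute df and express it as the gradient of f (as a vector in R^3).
df = (3*x^2) dx + (0) dy + (0) dz; grad f = (3*x^2, 0, 0)

For a 0-form f, d f = (∂f/∂x) dx + (∂f/∂y) dy + (∂f/∂z) dz. The components of the vector representation are exactly the entries of grad f in Cartesian coordinates:
  ∂f/∂x = 3*x^2
  ∂f/∂y = 0
  ∂f/∂z = 0.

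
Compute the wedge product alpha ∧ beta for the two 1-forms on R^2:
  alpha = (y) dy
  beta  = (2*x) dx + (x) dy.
alpha ∧ beta = (-2*x*y) dx ∧ dy

Distribute the wedge, using dx_i ∧ dx_j = -dx_j ∧ dx_i and dx_i ∧ dx_i = 0. For each pair (i, j) with i < j, the coefficient of dx_i ∧ dx_j in alpha ∧ beta is (alpha_i * beta_j - alpha_j * beta_i). Collecting: alpha ∧ beta = (-2*x*y) dx ∧ dy.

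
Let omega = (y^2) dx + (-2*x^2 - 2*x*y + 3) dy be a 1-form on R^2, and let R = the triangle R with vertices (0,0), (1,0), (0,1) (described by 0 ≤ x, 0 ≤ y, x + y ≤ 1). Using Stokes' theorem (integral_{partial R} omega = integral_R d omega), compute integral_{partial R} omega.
integral_(partial R) omega = -4/3

Stokes: integral_partial_R omega = integral_R d omega with d omega = (∂Q/∂x - ∂P/∂y) dx ∧ dy.
  ∂Q/∂x = -4*x - 2*y
  ∂P/∂y = 2*y
  integrand = ∂Q/∂x - ∂P/∂y = -4*x - 4*y.
Integrating over R: integral_0^1 integral_0^{1-x} (-4*x - 4*y) dy dx = -4/3.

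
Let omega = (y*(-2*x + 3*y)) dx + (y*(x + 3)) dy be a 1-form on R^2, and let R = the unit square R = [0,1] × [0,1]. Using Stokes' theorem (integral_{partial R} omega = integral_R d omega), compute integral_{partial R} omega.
integral_(partial R) omega = -3/2

Stokes: integral_partial_R omega = integral_R d omega with d omega = (∂Q/∂x - ∂P/∂y) dx ∧ dy.
  ∂Q/∂x = y
  ∂P/∂y = -2*x + 6*y
  integrand = ∂Q/∂x - ∂P/∂y = 2*x - 5*y.
Integrating over R: integral_0^1 integral_0^1 (2*x - 5*y) dx dy = -3/2.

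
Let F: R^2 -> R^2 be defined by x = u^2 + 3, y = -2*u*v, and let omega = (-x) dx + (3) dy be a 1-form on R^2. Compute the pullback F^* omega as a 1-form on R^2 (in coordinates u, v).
F^* omega = (-2*u^3 - 6*u - 6*v) du + (-6*u) dv

Using F^*(f dg) = (f ∘ F) d(g ∘ F), substitute each coordinate x_i by F_i(u, v) in f_i, and replace dx_i by d F_i = (∂F_i/∂u) du + (∂F_i/∂v) dv.
  For the x component: f_1(F) = -u^2 - 3; d F_1 = (2*u) du + (0) dv
  For the y component: f_2(F) = 3; d F_2 = (-2*v) du + (-2*u) dv
Combining and collecting du, dv coefficients:
  coeff of du: -2*u^3 - 6*u - 6*v
  coeff of dv: -6*u
F^* omega = (-2*u^3 - 6*u - 6*v) du + (-6*u) dv.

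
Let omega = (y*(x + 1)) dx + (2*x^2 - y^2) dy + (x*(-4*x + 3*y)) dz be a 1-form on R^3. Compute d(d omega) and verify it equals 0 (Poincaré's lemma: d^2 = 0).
d(d omega) = 0

Step 1: d omega = sum_{i<j} (∂f_j/∂x_i - ∂f_i/∂x_j) dx_i ∧ dx_j:
  coeff of dx ∧ dy: 3*x - 1
  coeff of dx ∧ dz: -8*x + 3*y
  coeff of dy ∧ dz: 3*x
Step 2: Apply d again to each 2-form coefficient. The only possible 3-form in R^3 is dx ∧ dy ∧ dz, with coefficient
  ∂(coeff of dy∧dz)/∂x - ∂(coeff of dx∧dz)/∂y + ∂(coeff of dx∧dy)/∂z
  = ∂/∂x (3*x) - ∂/∂y (-8*x + 3*y) + ∂/∂z (3*x - 1).
Each of these terms simplifies to sums of mixed partials that cancel in pairs. The result is 0 (by equality of mixed partials for smooth functions — Schwarz / Clairaut).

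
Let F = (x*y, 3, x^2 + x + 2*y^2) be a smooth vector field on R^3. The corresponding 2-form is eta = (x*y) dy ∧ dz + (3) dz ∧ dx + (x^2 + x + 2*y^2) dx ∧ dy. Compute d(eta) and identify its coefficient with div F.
d(eta) = (y) dx ∧ dy ∧ dz; div F = y

For a 2-form in R^3 of the form above, applying d gives a 3-form with coefficient ∂P/∂x + ∂Q/∂y + ∂R/∂z:
  ∂P/∂x = y
  ∂Q/∂y = 0
  ∂R/∂z = 0
Sum = y, which is exactly div F.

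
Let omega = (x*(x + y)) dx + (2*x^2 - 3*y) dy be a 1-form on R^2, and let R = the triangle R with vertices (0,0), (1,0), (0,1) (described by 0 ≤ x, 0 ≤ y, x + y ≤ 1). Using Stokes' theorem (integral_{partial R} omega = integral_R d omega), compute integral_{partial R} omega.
integral_(partial R) omega = 1/2

Stokes: integral_partial_R omega = integral_R d omega with d omega = (∂Q/∂x - ∂P/∂y) dx ∧ dy.
  ∂Q/∂x = 4*x
  ∂P/∂y = x
  integrand = ∂Q/∂x - ∂P/∂y = 3*x.
Integrating over R: integral_0^1 integral_0^{1-x} (3*x) dy dx = 1/2.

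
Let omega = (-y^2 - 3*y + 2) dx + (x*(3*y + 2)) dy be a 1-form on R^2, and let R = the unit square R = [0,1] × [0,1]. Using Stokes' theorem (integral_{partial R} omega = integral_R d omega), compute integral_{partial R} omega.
integral_(partial R) omega = 15/2

Stokes: integral_partial_R omega = integral_R d omega with d omega = (∂Q/∂x - ∂P/∂y) dx ∧ dy.
  ∂Q/∂x = 3*y + 2
  ∂P/∂y = -2*y - 3
  integrand = ∂Q/∂x - ∂P/∂y = 5*y + 5.
Integrating over R: integral_0^1 integral_0^1 (5*y + 5) dx dy = 15/2.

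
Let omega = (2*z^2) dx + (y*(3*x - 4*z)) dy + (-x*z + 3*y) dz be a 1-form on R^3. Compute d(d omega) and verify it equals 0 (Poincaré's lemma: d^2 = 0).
d(d omega) = 0

Step 1: d omega = sum_{i<j} (∂f_j/∂x_i - ∂f_i/∂x_j) dx_i ∧ dx_j:
  coeff of dx ∧ dy: 3*y
  coeff of dx ∧ dz: -5*z
  coeff of dy ∧ dz: 4*y + 3
Step 2: Apply d again to each 2-form coefficient. The only possible 3-form in R^3 is dx ∧ dy ∧ dz, with coefficient
  ∂(coeff of dy∧dz)/∂x - ∂(coeff of dx∧dz)/∂y + ∂(coeff of dx∧dy)/∂z
  = ∂/∂x (4*y + 3) - ∂/∂y (-5*z) + ∂/∂z (3*y).
Each of these terms simplifies to sums of mixed partials that cancel in pairs. The result is 0 (by equality of mixed partials for smooth functions — Schwarz / Clairaut).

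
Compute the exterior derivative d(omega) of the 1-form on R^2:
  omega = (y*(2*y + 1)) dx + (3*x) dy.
d(omega) = (2 - 4*y) dx ∧ dy

For a 1-form omega = sum_i f_i dx_i, the exterior derivative is
  d(omega) = sum_{i < j} (∂f_j/∂x_i - ∂f_i/∂x_j) dx_i ∧ dx_j.
  coefficient of dx ∧ dy: ∂f_2/∂x - ∂f_1/∂y = ∂(3*x)/∂x - ∂(y*(2*y + 1))/∂y = 2 - 4*y
Assembling: d(omega) = (2 - 4*y) dx ∧ dy.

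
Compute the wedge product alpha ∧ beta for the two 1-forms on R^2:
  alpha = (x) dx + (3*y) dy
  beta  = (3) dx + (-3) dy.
alpha ∧ beta = (-3*x - 9*y) dx ∧ dy

Distribute the wedge, using dx_i ∧ dx_j = -dx_j ∧ dx_i and dx_i ∧ dx_i = 0. For each pair (i, j) with i < j, the coefficient of dx_i ∧ dx_j in alpha ∧ beta is (alpha_i * beta_j - alpha_j * beta_i). Collecting: alpha ∧ beta = (-3*x - 9*y) dx ∧ dy.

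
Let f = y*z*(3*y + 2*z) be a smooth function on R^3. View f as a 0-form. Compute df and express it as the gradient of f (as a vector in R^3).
df = (0) dx + (2*z*(3*y + z)) dy + (y*(3*y + 4*z)) dz; grad f = (0, 2*z*(3*y + z), y*(3*y + 4*z))

For a 0-form f, d f = (∂f/∂x) dx + (∂f/∂y) dy + (∂f/∂z) dz. The components of the vector representation are exactly the entries of grad f in Cartesian coordinates:
  ∂f/∂x = 0
  ∂f/∂y = 2*z*(3*y + z)
  ∂f/∂z = y*(3*y + 4*z).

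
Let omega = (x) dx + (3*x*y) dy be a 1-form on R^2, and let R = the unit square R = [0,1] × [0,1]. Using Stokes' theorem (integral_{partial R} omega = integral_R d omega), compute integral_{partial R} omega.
integral_(partial R) omega = 3/2

Stokes: integral_partial_R omega = integral_R d omega with d omega = (∂Q/∂x - ∂P/∂y) dx ∧ dy.
  ∂Q/∂x = 3*y
  ∂P/∂y = 0
  integrand = ∂Q/∂x - ∂P/∂y = 3*y.
Integrating over R: integral_0^1 integral_0^1 (3*y) dx dy = 3/2.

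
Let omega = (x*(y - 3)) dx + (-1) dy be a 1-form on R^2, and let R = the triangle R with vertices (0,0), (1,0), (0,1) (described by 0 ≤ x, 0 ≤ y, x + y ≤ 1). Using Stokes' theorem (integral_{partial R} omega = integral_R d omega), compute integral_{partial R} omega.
integral_(partial R) omega = -1/6

Stokes: integral_partial_R omega = integral_R d omega with d omega = (∂Q/∂x - ∂P/∂y) dx ∧ dy.
  ∂Q/∂x = 0
  ∂P/∂y = x
  integrand = ∂Q/∂x - ∂P/∂y = -x.
Integrating over R: integral_0^1 integral_0^{1-x} (-x) dy dx = -1/6.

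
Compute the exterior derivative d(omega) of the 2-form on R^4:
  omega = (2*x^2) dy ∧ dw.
d(omega) = (4*x) dx ∧ dy ∧ dw

For a 2-form omega = sum_{i<j} g_{ij} dx_i ∧ dx_j, the exterior derivative is
  d(omega) = sum_{i<j} d(g_{ij}) ∧ dx_i ∧ dx_j = sum_{i<j, k} (∂g_{ij}/∂x_k) dx_k ∧ dx_i ∧ dx_j.
Expand each term, using dx_k ∧ dx_i ∧ dx_j = sgn(permutation) dx_{(a)} ∧ dx_{(b)} ∧ dx_{(c)} with (a < b < c) sorted:
  d(2*x^2) includes (∂/∂x)(2*x^2) dx = (4*x) dx, which multiplied by dy ∧ dw gives (4*x) dx ∧ dy ∧ dw
Collecting like 3-forms: d(omega) = (4*x) dx ∧ dy ∧ dw.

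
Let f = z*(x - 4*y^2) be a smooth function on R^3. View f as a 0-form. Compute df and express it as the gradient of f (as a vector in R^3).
df = (z) dx + (-8*y*z) dy + (x - 4*y^2) dz; grad f = (z, -8*y*z, x - 4*y^2)

For a 0-form f, d f = (∂f/∂x) dx + (∂f/∂y) dy + (∂f/∂z) dz. The components of the vector representation are exactly the entries of grad f in Cartesian coordinates:
  ∂f/∂x = z
  ∂f/∂y = -8*y*z
  ∂f/∂z = x - 4*y^2.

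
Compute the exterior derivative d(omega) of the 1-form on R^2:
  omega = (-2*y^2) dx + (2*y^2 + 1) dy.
d(omega) = (4*y) dx ∧ dy

For a 1-form omega = sum_i f_i dx_i, the exterior derivative is
  d(omega) = sum_{i < j} (∂f_j/∂x_i - ∂f_i/∂x_j) dx_i ∧ dx_j.
  coefficient of dx ∧ dy: ∂f_2/∂x - ∂f_1/∂y = ∂(2*y^2 + 1)/∂x - ∂(-2*y^2)/∂y = 4*y
Assembling: d(omega) = (4*y) dx ∧ dy.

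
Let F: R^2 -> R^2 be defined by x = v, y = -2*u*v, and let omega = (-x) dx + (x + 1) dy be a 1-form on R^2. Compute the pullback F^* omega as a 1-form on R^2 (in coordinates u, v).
F^* omega = (2*v*(-v - 1)) du + (-2*u*v - 2*u - v) dv

Using F^*(f dg) = (f ∘ F) d(g ∘ F), substitute each coordinate x_i by F_i(u, v) in f_i, and replace dx_i by d F_i = (∂F_i/∂u) du + (∂F_i/∂v) dv.
  For the x component: f_1(F) = -v; d F_1 = (0) du + (1) dv
  For the y component: f_2(F) = v + 1; d F_2 = (-2*v) du + (-2*u) dv
Combining and collecting du, dv coefficients:
  coeff of du: 2*v*(-v - 1)
  coeff of dv: -2*u*v - 2*u - v
F^* omega = (2*v*(-v - 1)) du + (-2*u*v - 2*u - v) dv.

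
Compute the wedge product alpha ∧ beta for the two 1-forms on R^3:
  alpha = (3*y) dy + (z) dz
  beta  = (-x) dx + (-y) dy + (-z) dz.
alpha ∧ beta = (3*x*y) dx ∧ dy + (-2*y*z) dy ∧ dz + (x*z) dx ∧ dz

Distribute the wedge, using dx_i ∧ dx_j = -dx_j ∧ dx_i and dx_i ∧ dx_i = 0. For each pair (i, j) with i < j, the coefficient of dx_i ∧ dx_j in alpha ∧ beta is (alpha_i * beta_j - alpha_j * beta_i). Collecting: alpha ∧ beta = (3*x*y) dx ∧ dy + (-2*y*z) dy ∧ dz + (x*z) dx ∧ dz.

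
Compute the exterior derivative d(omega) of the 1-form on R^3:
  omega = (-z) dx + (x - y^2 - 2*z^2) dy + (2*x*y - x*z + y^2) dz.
d(omega) = (1) dx ∧ dy + (2*y - z + 1) dx ∧ dz + (2*x + 2*y + 4*z) dy ∧ dz

For a 1-form omega = sum_i f_i dx_i, the exterior derivative is
  d(omega) = sum_{i < j} (∂f_j/∂x_i - ∂f_i/∂x_j) dx_i ∧ dx_j.
  coefficient of dx ∧ dy: ∂f_2/∂x - ∂f_1/∂y = ∂(x - y^2 - 2*z^2)/∂x - ∂(-z)/∂y = 1
  coefficient of dx ∧ dz: ∂f_3/∂x - ∂f_1/∂z = ∂(2*x*y - x*z + y^2)/∂x - ∂(-z)/∂z = 2*y - z + 1
  coefficient of dy ∧ dz: ∂f_3/∂y - ∂f_2/∂z = ∂(2*x*y - x*z + y^2)/∂y - ∂(x - y^2 - 2*z^2)/∂z = 2*x + 2*y + 4*z
Assembling: d(omega) = (1) dx ∧ dy + (2*y - z + 1) dx ∧ dz + (2*x + 2*y + 4*z) dy ∧ dz.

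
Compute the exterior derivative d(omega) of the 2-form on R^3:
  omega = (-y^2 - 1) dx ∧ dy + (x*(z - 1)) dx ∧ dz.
d(omega) = 0

For a 2-form omega = sum_{i<j} g_{ij} dx_i ∧ dx_j, the exterior derivative is
  d(omega) = sum_{i<j} d(g_{ij}) ∧ dx_i ∧ dx_j = sum_{i<j, k} (∂g_{ij}/∂x_k) dx_k ∧ dx_i ∧ dx_j.
Expand each term, using dx_k ∧ dx_i ∧ dx_j = sgn(permutation) dx_{(a)} ∧ dx_{(b)} ∧ dx_{(c)} with (a < b < c) sorted:

Collecting like 3-forms: d(omega) = 0.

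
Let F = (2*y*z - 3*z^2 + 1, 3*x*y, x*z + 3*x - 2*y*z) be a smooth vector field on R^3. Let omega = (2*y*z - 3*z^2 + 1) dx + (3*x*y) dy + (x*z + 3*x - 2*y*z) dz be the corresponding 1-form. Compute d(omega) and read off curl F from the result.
d(omega) = (-2*z) dy ∧ dz + (2*y - 7*z - 3) dz ∧ dx + (3*y - 2*z) dx ∧ dy; curl F = (-2*z, 2*y - 7*z - 3, 3*y - 2*z)

d omega = sum_{i<j} (∂f_j/∂x_i - ∂f_i/∂x_j) dx_i ∧ dx_j. Under the identification (dy ∧ dz, dz ∧ dx, dx ∧ dy) ↔ (e_x, e_y, e_z), the coefficients are exactly the components of curl F. Compute:
  ∂R/∂y - ∂Q/∂z = (-2*z) - (0) = -2*z
  ∂P/∂z - ∂R/∂x = (2*y - 6*z) - (z + 3) = 2*y - 7*z - 3
  ∂Q/∂x - ∂P/∂y = (3*y) - (2*z) = 3*y - 2*z.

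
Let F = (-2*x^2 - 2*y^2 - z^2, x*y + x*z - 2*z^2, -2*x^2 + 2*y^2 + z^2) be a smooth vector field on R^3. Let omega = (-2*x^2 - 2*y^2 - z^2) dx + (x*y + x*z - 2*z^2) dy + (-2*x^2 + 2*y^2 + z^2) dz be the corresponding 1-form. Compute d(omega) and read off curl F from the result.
d(omega) = (-x + 4*y + 4*z) dy ∧ dz + (4*x - 2*z) dz ∧ dx + (5*y + z) dx ∧ dy; curl F = (-x + 4*y + 4*z, 4*x - 2*z, 5*y + z)

d omega = sum_{i<j} (∂f_j/∂x_i - ∂f_i/∂x_j) dx_i ∧ dx_j. Under the identification (dy ∧ dz, dz ∧ dx, dx ∧ dy) ↔ (e_x, e_y, e_z), the coefficients are exactly the components of curl F. Compute:
  ∂R/∂y - ∂Q/∂z = (4*y) - (x - 4*z) = -x + 4*y + 4*z
  ∂P/∂z - ∂R/∂x = (-2*z) - (-4*x) = 4*x - 2*z
  ∂Q/∂x - ∂P/∂y = (y + z) - (-4*y) = 5*y + z.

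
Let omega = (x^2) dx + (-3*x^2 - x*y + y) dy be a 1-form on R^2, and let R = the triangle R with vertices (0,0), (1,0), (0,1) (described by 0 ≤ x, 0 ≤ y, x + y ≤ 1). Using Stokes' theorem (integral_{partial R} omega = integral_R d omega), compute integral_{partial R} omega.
integral_(partial R) omega = -7/6

Stokes: integral_partial_R omega = integral_R d omega with d omega = (∂Q/∂x - ∂P/∂y) dx ∧ dy.
  ∂Q/∂x = -6*x - y
  ∂P/∂y = 0
  integrand = ∂Q/∂x - ∂P/∂y = -6*x - y.
Integrating over R: integral_0^1 integral_0^{1-x} (-6*x - y) dy dx = -7/6.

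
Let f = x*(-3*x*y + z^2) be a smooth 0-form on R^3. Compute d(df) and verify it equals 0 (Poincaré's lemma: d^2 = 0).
d(df) = 0

Step 1: df = sum_i (∂f/∂x_i) dx_i = (-6*x*y + z^2) dx + (-3*x^2) dy + (2*x*z) dz.
Step 2: Apply d again. Using the 1-form formula, the coefficient of dx ∧ dy in d(df) is ∂^2 f/∂x ∂y - ∂^2 f/∂y ∂x = (-6*x) - (-6*x) = 0 (equality of mixed partials for smooth f).
Similarly for dx ∧ dz and dy ∧ dz — all coefficients vanish. So d(df) = 0.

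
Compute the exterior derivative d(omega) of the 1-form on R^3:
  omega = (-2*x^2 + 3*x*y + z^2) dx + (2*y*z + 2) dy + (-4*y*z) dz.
d(omega) = (-3*x) dx ∧ dy + (-2*z) dx ∧ dz + (-2*y - 4*z) dy ∧ dz

For a 1-form omega = sum_i f_i dx_i, the exterior derivative is
  d(omega) = sum_{i < j} (∂f_j/∂x_i - ∂f_i/∂x_j) dx_i ∧ dx_j.
  coefficient of dx ∧ dy: ∂f_2/∂x - ∂f_1/∂y = ∂(2*y*z + 2)/∂x - ∂(-2*x^2 + 3*x*y + z^2)/∂y = -3*x
  coefficient of dx ∧ dz: ∂f_3/∂x - ∂f_1/∂z = ∂(-4*y*z)/∂x - ∂(-2*x^2 + 3*x*y + z^2)/∂z = -2*z
  coefficient of dy ∧ dz: ∂f_3/∂y - ∂f_2/∂z = ∂(-4*y*z)/∂y - ∂(2*y*z + 2)/∂z = -2*y - 4*z
Assembling: d(omega) = (-3*x) dx ∧ dy + (-2*z) dx ∧ dz + (-2*y - 4*z) dy ∧ dz.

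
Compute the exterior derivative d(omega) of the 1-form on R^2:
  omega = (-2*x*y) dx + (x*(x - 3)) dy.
d(omega) = (4*x - 3) dx ∧ dy

For a 1-form omega = sum_i f_i dx_i, the exterior derivative is
  d(omega) = sum_{i < j} (∂f_j/∂x_i - ∂f_i/∂x_j) dx_i ∧ dx_j.
  coefficient of dx ∧ dy: ∂f_2/∂x - ∂f_1/∂y = ∂(x*(x - 3))/∂x - ∂(-2*x*y)/∂y = 4*x - 3
Assembling: d(omega) = (4*x - 3) dx ∧ dy.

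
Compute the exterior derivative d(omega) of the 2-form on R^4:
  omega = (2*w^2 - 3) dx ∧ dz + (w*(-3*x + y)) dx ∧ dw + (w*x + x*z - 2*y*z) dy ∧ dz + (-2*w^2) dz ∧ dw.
d(omega) = (4*w) dx ∧ dz ∧ dw + (-w) dx ∧ dy ∧ dw + (w + z) dx ∧ dy ∧ dz + (x) dy ∧ dz ∧ dw

For a 2-form omega = sum_{i<j} g_{ij} dx_i ∧ dx_j, the exterior derivative is
  d(omega) = sum_{i<j} d(g_{ij}) ∧ dx_i ∧ dx_j = sum_{i<j, k} (∂g_{ij}/∂x_k) dx_k ∧ dx_i ∧ dx_j.
Expand each term, using dx_k ∧ dx_i ∧ dx_j = sgn(permutation) dx_{(a)} ∧ dx_{(b)} ∧ dx_{(c)} with (a < b < c) sorted:
  d(2*w^2 - 3) includes (∂/∂w)(2*w^2 - 3) dw = (4*w) dw, which multiplied by dx ∧ dz gives (4*w) dx ∧ dz ∧ dw
  d(w*(-3*x + y)) includes (∂/∂y)(w*(-3*x + y)) dy = (w) dy, which multiplied by dx ∧ dw gives (-w) dx ∧ dy ∧ dw
  d(w*x + x*z - 2*y*z) includes (∂/∂x)(w*x + x*z - 2*y*z) dx = (w + z) dx, which multiplied by dy ∧ dz gives (w + z) dx ∧ dy ∧ dz
  d(w*x + x*z - 2*y*z) includes (∂/∂w)(w*x + x*z - 2*y*z) dw = (x) dw, which multiplied by dy ∧ dz gives (x) dy ∧ dz ∧ dw
Collecting like 3-forms: d(omega) = (4*w) dx ∧ dz ∧ dw + (-w) dx ∧ dy ∧ dw + (w + z) dx ∧ dy ∧ dz + (x) dy ∧ dz ∧ dw.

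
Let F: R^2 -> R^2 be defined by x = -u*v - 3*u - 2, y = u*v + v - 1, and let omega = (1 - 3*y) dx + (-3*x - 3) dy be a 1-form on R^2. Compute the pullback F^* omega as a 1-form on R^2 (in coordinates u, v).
F^* omega = (6*u*v^2 + 18*u*v + 3*v^2 + 8*v - 12) du + (6*u^2*v + 9*u^2 + 6*u*v + 8*u + 3) dv

Using F^*(f dg) = (f ∘ F) d(g ∘ F), substitute each coordinate x_i by F_i(u, v) in f_i, and replace dx_i by d F_i = (∂F_i/∂u) du + (∂F_i/∂v) dv.
  For the x component: f_1(F) = -3*u*v - 3*v + 4; d F_1 = (-v - 3) du + (-u) dv
  For the y component: f_2(F) = 3*u*v + 9*u + 3; d F_2 = (v) du + (u + 1) dv
Combining and collecting du, dv coefficients:
  coeff of du: 6*u*v^2 + 18*u*v + 3*v^2 + 8*v - 12
  coeff of dv: 6*u^2*v + 9*u^2 + 6*u*v + 8*u + 3
F^* omega = (6*u*v^2 + 18*u*v + 3*v^2 + 8*v - 12) du + (6*u^2*v + 9*u^2 + 6*u*v + 8*u + 3) dv.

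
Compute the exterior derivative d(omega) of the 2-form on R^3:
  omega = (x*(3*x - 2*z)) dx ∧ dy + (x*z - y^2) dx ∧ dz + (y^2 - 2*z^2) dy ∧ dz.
d(omega) = (-2*x + 2*y) dx ∧ dy ∧ dz

For a 2-form omega = sum_{i<j} g_{ij} dx_i ∧ dx_j, the exterior derivative is
  d(omega) = sum_{i<j} d(g_{ij}) ∧ dx_i ∧ dx_j = sum_{i<j, k} (∂g_{ij}/∂x_k) dx_k ∧ dx_i ∧ dx_j.
Expand each term, using dx_k ∧ dx_i ∧ dx_j = sgn(permutation) dx_{(a)} ∧ dx_{(b)} ∧ dx_{(c)} with (a < b < c) sorted:
  d(x*(3*x - 2*z)) includes (∂/∂z)(x*(3*x - 2*z)) dz = (-2*x) dz, which multiplied by dx ∧ dy gives (-2*x) dx ∧ dy ∧ dz
  d(x*z - y^2) includes (∂/∂y)(x*z - y^2) dy = (-2*y) dy, which multiplied by dx ∧ dz gives (2*y) dx ∧ dy ∧ dz
Collecting like 3-forms: d(omega) = (-2*x + 2*y) dx ∧ dy ∧ dz.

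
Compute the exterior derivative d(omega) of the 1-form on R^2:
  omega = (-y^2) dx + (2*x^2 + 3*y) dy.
d(omega) = (4*x + 2*y) dx ∧ dy

For a 1-form omega = sum_i f_i dx_i, the exterior derivative is
  d(omega) = sum_{i < j} (∂f_j/∂x_i - ∂f_i/∂x_j) dx_i ∧ dx_j.
  coefficient of dx ∧ dy: ∂f_2/∂x - ∂f_1/∂y = ∂(2*x^2 + 3*y)/∂x - ∂(-y^2)/∂y = 4*x + 2*y
Assembling: d(omega) = (4*x + 2*y) dx ∧ dy.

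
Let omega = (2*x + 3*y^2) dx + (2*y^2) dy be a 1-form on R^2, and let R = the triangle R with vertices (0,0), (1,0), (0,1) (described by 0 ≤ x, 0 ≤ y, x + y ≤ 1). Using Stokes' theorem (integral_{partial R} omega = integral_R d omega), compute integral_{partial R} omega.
integral_(partial R) omega = -1

Stokes: integral_partial_R omega = integral_R d omega with d omega = (∂Q/∂x - ∂P/∂y) dx ∧ dy.
  ∂Q/∂x = 0
  ∂P/∂y = 6*y
  integrand = ∂Q/∂x - ∂P/∂y = -6*y.
Integrating over R: integral_0^1 integral_0^{1-x} (-6*y) dy dx = -1.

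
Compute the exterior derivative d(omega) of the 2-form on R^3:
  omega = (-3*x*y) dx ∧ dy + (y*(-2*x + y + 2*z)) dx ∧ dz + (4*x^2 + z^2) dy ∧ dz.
d(omega) = (10*x - 2*y - 2*z) dx ∧ dy ∧ dz

For a 2-form omega = sum_{i<j} g_{ij} dx_i ∧ dx_j, the exterior derivative is
  d(omega) = sum_{i<j} d(g_{ij}) ∧ dx_i ∧ dx_j = sum_{i<j, k} (∂g_{ij}/∂x_k) dx_k ∧ dx_i ∧ dx_j.
Expand each term, using dx_k ∧ dx_i ∧ dx_j = sgn(permutation) dx_{(a)} ∧ dx_{(b)} ∧ dx_{(c)} with (a < b < c) sorted:
  d(y*(-2*x + y + 2*z)) includes (∂/∂y)(y*(-2*x + y + 2*z)) dy = (-2*x + 2*y + 2*z) dy, which multiplied by dx ∧ dz gives (2*x - 2*y - 2*z) dx ∧ dy ∧ dz
  d(4*x^2 + z^2) includes (∂/∂x)(4*x^2 + z^2) dx = (8*x) dx, which multiplied by dy ∧ dz gives (8*x) dx ∧ dy ∧ dz
Collecting like 3-forms: d(omega) = (10*x - 2*y - 2*z) dx ∧ dy ∧ dz.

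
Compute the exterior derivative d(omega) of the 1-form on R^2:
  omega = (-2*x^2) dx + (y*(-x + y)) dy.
d(omega) = (-y) dx ∧ dy

For a 1-form omega = sum_i f_i dx_i, the exterior derivative is
  d(omega) = sum_{i < j} (∂f_j/∂x_i - ∂f_i/∂x_j) dx_i ∧ dx_j.
  coefficient of dx ∧ dy: ∂f_2/∂x - ∂f_1/∂y = ∂(y*(-x + y))/∂x - ∂(-2*x^2)/∂y = -y
Assembling: d(omega) = (-y) dx ∧ dy.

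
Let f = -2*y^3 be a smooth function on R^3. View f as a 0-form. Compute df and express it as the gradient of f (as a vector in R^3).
df = (0) dx + (-6*y^2) dy + (0) dz; grad f = (0, -6*y^2, 0)

For a 0-form f, d f = (∂f/∂x) dx + (∂f/∂y) dy + (∂f/∂z) dz. The components of the vector representation are exactly the entries of grad f in Cartesian coordinates:
  ∂f/∂x = 0
  ∂f/∂y = -6*y^2
  ∂f/∂z = 0.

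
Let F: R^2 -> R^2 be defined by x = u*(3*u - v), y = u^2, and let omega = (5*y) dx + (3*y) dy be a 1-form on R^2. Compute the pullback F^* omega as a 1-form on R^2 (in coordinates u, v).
F^* omega = (u^2*(36*u - 5*v)) du + (-5*u^3) dv

Using F^*(f dg) = (f ∘ F) d(g ∘ F), substitute each coordinate x_i by F_i(u, v) in f_i, and replace dx_i by d F_i = (∂F_i/∂u) du + (∂F_i/∂v) dv.
  For the x component: f_1(F) = 5*u^2; d F_1 = (6*u - v) du + (-u) dv
  For the y component: f_2(F) = 3*u^2; d F_2 = (2*u) du + (0) dv
Combining and collecting du, dv coefficients:
  coeff of du: u^2*(36*u - 5*v)
  coeff of dv: -5*u^3
F^* omega = (u^2*(36*u - 5*v)) du + (-5*u^3) dv.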